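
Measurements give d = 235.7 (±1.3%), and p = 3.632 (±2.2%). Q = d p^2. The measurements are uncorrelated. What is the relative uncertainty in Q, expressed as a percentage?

Each factor contributes (exponent × relative error)² to (δQ/Q)²:
  (1·δd/d)² = (1×0.0130)² = 0.000169;  (2·δp/p)² = (2×0.0220)² = 0.00194
δQ/Q = √(0.00211) = 0.0459

4.59%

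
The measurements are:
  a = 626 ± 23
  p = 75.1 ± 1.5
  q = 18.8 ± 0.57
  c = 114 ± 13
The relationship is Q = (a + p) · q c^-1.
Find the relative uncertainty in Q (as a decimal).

0.122

Let u = a + p = 701. δu = √(δa² + δp²) = √(529 + 2.25) = 23.0, so δu/u = 0.0329.
Q is then a monomial in u, q, c:
δQ/Q = √((δu/u)² + (1·δq/q)² + (-1·δc/c)²) = √(0.00108 + 0.000919 + 0.0130) = 0.122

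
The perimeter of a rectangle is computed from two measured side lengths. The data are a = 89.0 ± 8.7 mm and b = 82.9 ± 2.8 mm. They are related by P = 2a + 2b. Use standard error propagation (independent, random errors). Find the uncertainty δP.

18.3 mm

Each term contributes (cᵢ δxᵢ)² to (δP)²:
  (2·δa)² = 303;  (2·δb)² = 31.4
δP = √(334) = 18.3 mm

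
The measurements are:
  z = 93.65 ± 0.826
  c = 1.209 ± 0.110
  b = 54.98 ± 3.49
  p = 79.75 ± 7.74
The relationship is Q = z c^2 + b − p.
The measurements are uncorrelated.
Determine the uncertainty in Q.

Let w = z·c^2 = 136.9. δw/w = √((1·δz/z)² + (2·δc/c)²) = √(7.78e-05 + 0.0331) = 0.182, so δw = 24.9.
Q = w + b − p: δQ = √(δw² + δb² + δp²) = √(622 + 12.2 + 59.9) = 26.3

26.3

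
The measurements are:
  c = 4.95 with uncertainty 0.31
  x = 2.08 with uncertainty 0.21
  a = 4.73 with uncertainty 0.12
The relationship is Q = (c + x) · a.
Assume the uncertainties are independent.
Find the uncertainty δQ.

1.96

Let u = c + x = 7.03. δu = √(δc² + δx²) = √(0.0961 + 0.0441) = 0.374, so δu/u = 0.0533.
Q is then a monomial in u, a:
δQ/Q = √((δu/u)² + (1·δa/a)²) = √(0.00284 + 0.000644) = 0.0590
Q = 33.3, so δQ = 0.0590 × 33.3 = 1.96.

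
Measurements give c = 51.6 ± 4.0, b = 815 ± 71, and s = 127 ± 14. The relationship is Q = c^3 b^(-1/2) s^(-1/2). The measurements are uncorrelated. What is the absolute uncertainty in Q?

Each factor contributes (exponent × relative error)² to (δQ/Q)²:
  (3·δc/c)² = (3×0.0775)² = 0.0541;  (−½·δb/b)² = (-0.5×0.0871)² = 0.00190;  (−½·δs/s)² = (-0.5×0.110)² = 0.00304
δQ/Q = √(0.0590) = 0.243
Q = 427, so δQ = 0.243 × 427 = 104.

104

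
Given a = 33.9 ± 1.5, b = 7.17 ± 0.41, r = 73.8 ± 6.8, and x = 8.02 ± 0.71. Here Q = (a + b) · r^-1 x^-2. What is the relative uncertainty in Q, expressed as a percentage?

Let u = a + b = 41.1. δu = √(δa² + δb²) = √(2.25 + 0.168) = 1.56, so δu/u = 0.0379.
Q is then a monomial in u, r, x:
δQ/Q = √((δu/u)² + (-1·δr/r)² + (-2·δx/x)²) = √(0.00143 + 0.00849 + 0.0313) = 0.203

20.3%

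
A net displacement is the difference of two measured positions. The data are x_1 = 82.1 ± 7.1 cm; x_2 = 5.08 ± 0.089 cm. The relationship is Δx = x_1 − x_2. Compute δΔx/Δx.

For a sum/difference, combine absolute errors in quadrature:
  (δx_1)² = 50.4;  (δx_2)² = 0.00792
δΔx = √(50.4) = 7.10 cm
Δx = 77.0 cm, so δΔx/Δx = 7.10/77.0 = 0.0922.

0.0922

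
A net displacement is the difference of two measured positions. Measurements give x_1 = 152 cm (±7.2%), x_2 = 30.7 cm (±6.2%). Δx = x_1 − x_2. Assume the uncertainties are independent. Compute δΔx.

11.1 cm

Δx is a linear combination, so absolute uncertainties add in quadrature:
  (δx_1)² = 120;  (δx_2)² = 3.62
δΔx = √(123) = 11.1 cm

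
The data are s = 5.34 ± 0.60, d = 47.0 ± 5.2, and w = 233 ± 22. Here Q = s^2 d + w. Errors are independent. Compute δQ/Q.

Let p = s^2·d = 1340. δp/p = √((2·δs/s)² + (1·δd/d)²) = √(0.0505 + 0.0122) = 0.250, so δp = 336.
Q = p + w: δQ = √(δp² + δw²) = √(1.13e+05 + 484) = 336
Q = 1570, so δQ/Q = 336/1570 = 0.214.

0.214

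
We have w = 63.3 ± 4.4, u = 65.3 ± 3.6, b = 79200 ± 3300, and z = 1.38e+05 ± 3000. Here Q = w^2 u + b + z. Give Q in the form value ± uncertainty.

(4.79 ± 0.394) × 10^5

Let p = w^2·u = 2.62e+05. δp/p = √((2·δw/w)² + (1·δu/u)²) = √(0.0193 + 0.00304) = 0.150, so δp = 39100.
Q = p + b + z: δQ = √(δp² + δb² + δz²) = √(1.53e+09 + 1.09e+07 + 9e+06) = 39400
Q = 4.79e+05.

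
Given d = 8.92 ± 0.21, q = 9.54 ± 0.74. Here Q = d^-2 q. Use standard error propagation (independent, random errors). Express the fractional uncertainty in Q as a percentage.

Relative error in a monomial: (δQ/Q)² = Σ (nᵢ · δxᵢ/xᵢ)².
  (-2·δd/d)² = (-2×0.0235)² = 0.00222;  (1·δq/q)² = (1×0.0776)² = 0.00602
δQ/Q = √(0.00823) = 0.0907

9.07%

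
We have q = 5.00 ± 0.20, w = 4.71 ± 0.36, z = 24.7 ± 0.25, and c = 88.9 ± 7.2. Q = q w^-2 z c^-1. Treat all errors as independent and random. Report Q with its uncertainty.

Since Q is a product/quotient, work with relative uncertainties:
  (1·δq/q)² = (1×0.0400)² = 0.00160;  (-2·δw/w)² = (-2×0.0764)² = 0.0234;  (1·δz/z)² = (1×0.0101)² = 0.000102;  (-1·δc/c)² = (-1×0.0810)² = 0.00656
δQ/Q = √(0.0316) = 0.178
Q = 0.0626, so δQ = 0.178 × 0.0626 = 0.0111.

0.0626 ± 0.0111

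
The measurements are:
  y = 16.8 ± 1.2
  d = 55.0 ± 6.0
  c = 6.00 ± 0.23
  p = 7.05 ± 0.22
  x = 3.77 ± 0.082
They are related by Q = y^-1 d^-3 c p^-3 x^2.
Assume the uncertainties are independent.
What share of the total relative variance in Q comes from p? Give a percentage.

7.05%

(δQ/Q)² = (-1·δy/y)² + (-3·δd/d)² + (1·δc/c)² + (-3·δp/p)² + (2·δx/x)²
  y term: (-1×0.0714)² = 0.00510
  d term: (-3×0.109)² = 0.107
  c term: (1×0.0383)² = 0.00147
  p term: (-3×0.0312)² = 0.00876
  x term: (2×0.0218)² = 0.00189
Total = 0.124. Share from p = 0.00876/0.124 = 0.0705.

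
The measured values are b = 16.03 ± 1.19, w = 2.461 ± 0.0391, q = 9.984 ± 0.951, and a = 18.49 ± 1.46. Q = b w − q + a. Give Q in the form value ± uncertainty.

47.96 ± 3.46

Let p = b·w = 39.45. δp/p = √((1·δb/b)² + (1·δw/w)²) = √(0.00551 + 0.000252) = 0.0759, so δp = 2.99.
Q = p − q + a: δQ = √(δp² + δq² + δa²) = √(8.97 + 0.904 + 2.13) = 3.46
Q = 47.96.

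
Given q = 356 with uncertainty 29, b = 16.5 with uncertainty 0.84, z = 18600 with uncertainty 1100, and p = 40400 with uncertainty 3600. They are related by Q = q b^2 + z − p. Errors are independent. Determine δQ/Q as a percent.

Let w = q·b^2 = 96900. δw/w = √((1·δq/q)² + (2·δb/b)²) = √(0.00664 + 0.0104) = 0.130, so δw = 12600.
Q = w + z − p: δQ = √(δw² + δz² + δp²) = √(1.6e+08 + 1.21e+06 + 1.3e+07) = 13200
Q = 75100, so δQ/Q = 13200/75100 = 0.176.

17.6%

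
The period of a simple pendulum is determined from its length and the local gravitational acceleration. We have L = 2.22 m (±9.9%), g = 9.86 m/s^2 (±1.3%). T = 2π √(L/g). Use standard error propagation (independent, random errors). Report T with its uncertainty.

2.98 ± 0.149 s

Since T is a product/quotient, work with relative uncertainties:
  (½·δL/L)² = (0.5×0.0990)² = 0.00245;  (−½·δg/g)² = (-0.5×0.0130)² = 4.23e-05
δT/T = √(0.00249) = 0.0499
T = 2.98 s, so δT = 0.0499 × 2.98 = 0.149 s.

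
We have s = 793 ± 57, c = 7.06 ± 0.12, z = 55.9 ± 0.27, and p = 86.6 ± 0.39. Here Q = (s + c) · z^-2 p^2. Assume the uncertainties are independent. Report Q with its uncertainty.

Let u = s + c = 800. δu = √(δs² + δc²) = √(3250 + 0.0144) = 57.0, so δu/u = 0.0712.
Q is then a monomial in u, z, p:
δQ/Q = √((δu/u)² + (-2·δz/z)² + (2·δp/p)²) = √(0.00508 + 9.33e-05 + 8.11e-05) = 0.0725
Q = 1920, so δQ = 0.0725 × 1920 = 139.

1920 ± 139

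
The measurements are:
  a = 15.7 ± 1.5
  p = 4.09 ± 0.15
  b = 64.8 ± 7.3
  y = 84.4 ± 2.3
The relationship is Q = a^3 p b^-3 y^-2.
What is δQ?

3.66e-06

Products/powers → add relative errors in quadrature, weighted by exponent:
  (3·δa/a)² = (3×0.0955)² = 0.0822;  (1·δp/p)² = (1×0.0367)² = 0.00135;  (-3·δb/b)² = (-3×0.113)² = 0.114;  (-2·δy/y)² = (-2×0.0273)² = 0.00297
δQ/Q = √(0.201) = 0.448
Q = 8.17e-06, so δQ = 0.448 × 8.17e-06 = 3.66e-06.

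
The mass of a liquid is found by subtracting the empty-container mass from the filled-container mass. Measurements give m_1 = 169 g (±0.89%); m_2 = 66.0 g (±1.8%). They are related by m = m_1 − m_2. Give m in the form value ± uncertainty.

Sums and differences: (δm)² = Σ (cᵢ δxᵢ)².
  (δm_1)² = 2.26;  (δm_2)² = 1.41
δm = √(3.67) = 1.92 g
m = 103 g.

103 ± 1.92 g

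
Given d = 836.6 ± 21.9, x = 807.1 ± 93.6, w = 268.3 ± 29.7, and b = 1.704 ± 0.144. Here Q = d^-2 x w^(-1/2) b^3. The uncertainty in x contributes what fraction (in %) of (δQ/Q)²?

16.1%

(δQ/Q)² = (-2·δd/d)² + (1·δx/x)² + (−½·δw/w)² + (3·δb/b)²
  d term: (-2×0.0262)² = 0.00274
  x term: (1×0.116)² = 0.0134
  w term: (-0.5×0.111)² = 0.00306
  b term: (3×0.0845)² = 0.0643
Total = 0.0835. Share from x = 0.0134/0.0835 = 0.161.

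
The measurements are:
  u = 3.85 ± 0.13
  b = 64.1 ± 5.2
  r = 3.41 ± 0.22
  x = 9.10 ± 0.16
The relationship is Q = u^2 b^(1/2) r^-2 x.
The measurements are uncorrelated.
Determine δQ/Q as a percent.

Relative error in a monomial: (δQ/Q)² = Σ (nᵢ · δxᵢ/xᵢ)².
  (2·δu/u)² = (2×0.0338)² = 0.00456;  (½·δb/b)² = (0.5×0.0811)² = 0.00165;  (-2·δr/r)² = (-2×0.0645)² = 0.0166;  (1·δx/x)² = (1×0.0176)² = 0.000309
δQ/Q = √(0.0232) = 0.152

15.2%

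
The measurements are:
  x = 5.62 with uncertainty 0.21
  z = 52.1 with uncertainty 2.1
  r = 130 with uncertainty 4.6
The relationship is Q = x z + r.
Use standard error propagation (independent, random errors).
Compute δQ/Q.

Let p = x·z = 293. δp/p = √((1·δx/x)² + (1·δz/z)²) = √(0.00140 + 0.00162) = 0.0550, so δp = 16.1.
Q = p + r: δQ = √(δp² + δr²) = √(259 + 21.2) = 16.7
Q = 423, so δQ/Q = 16.7/423 = 0.0396.

0.0396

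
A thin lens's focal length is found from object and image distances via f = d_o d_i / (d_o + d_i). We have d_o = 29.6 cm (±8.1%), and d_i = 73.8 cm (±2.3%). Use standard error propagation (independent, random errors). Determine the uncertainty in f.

∂f/∂d_o = (d_i/(d_o+d_i))² = 0.509;  ∂f/∂d_i = (d_o/(d_o+d_i))² = 0.0819
δf = √((∂f/∂d_o · δd_o)² + (∂f/∂d_i · δd_i)²) = √(1.49 + 0.0193) = 1.23 cm

1.23 cm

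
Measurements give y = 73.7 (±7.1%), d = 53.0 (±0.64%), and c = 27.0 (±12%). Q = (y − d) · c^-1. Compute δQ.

Let u = y − d = 20.7. δu = √(δy² + δd²) = √(27.4 + 0.115) = 5.24, so δu/u = 0.253.
Q is then a monomial in u, c:
δQ/Q = √((δu/u)² + (-1·δc/c)²) = √(0.0642 + 0.0144) = 0.280
Q = 0.767, so δQ = 0.280 × 0.767 = 0.215.

0.215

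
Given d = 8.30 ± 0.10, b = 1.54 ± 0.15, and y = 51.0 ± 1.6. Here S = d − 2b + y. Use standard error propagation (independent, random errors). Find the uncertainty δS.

S is a linear combination, so absolute uncertainties add in quadrature:
  (δd)² = 0.0100;  (2·δb)² = 0.0900;  (δy)² = 2.56
δS = √(2.66) = 1.63

1.63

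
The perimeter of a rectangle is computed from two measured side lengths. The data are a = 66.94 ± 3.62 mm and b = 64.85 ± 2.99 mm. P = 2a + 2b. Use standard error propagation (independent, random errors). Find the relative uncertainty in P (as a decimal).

Absolute uncertainties add in quadrature for a linear combination:
  (2·δa)² = 52.4;  (2·δb)² = 35.8
δP = √(88.2) = 9.39 mm
P = 263.6 mm, so δP/P = 9.39/263.6 = 0.0356.

0.0356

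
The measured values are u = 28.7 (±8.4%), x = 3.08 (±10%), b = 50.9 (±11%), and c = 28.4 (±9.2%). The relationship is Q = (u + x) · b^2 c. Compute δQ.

Let w = u + x = 31.8. δw = √(δu² + δx²) = √(5.81 + 0.0949) = 2.43, so δw/w = 0.0765.
Q is then a monomial in w, b, c:
δQ/Q = √((δw/w)² + (2·δb/b)² + (1·δc/c)²) = √(0.00585 + 0.0484 + 0.00846) = 0.250
Q = 2.34e+06, so δQ = 0.250 × 2.34e+06 = 5.86e+05.

5.86e+05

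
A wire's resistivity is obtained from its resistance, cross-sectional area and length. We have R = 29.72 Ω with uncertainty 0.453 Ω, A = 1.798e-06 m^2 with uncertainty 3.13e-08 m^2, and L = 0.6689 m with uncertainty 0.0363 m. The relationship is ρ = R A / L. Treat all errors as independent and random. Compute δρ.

4.71e-06 Ω·m

Since ρ is a product/quotient, work with relative uncertainties:
  (1·δR/R)² = (1×0.0152)² = 0.000232;  (1·δA/A)² = (1×0.0174)² = 0.000303;  (-1·δL/L)² = (-1×0.0543)² = 0.00295
δρ/ρ = √(0.00348) = 0.0590
ρ = 7.989e-05 Ω·m, so δρ = 0.0590 × 7.989e-05 = 4.71e-06 Ω·m.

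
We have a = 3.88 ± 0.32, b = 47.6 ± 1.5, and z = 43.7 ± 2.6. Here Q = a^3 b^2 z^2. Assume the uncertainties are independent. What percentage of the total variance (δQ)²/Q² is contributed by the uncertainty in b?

5.01%

(δQ/Q)² = (3·δa/a)² + (2·δb/b)² + (2·δz/z)²
  a term: (3×0.0825)² = 0.0612
  b term: (2×0.0315)² = 0.00397
  z term: (2×0.0595)² = 0.0142
Total = 0.0793. Share from b = 0.00397/0.0793 = 0.0501.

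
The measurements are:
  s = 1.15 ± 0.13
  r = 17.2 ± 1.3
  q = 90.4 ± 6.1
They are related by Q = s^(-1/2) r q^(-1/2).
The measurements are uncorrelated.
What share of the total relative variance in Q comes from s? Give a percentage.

31.8%

(δQ/Q)² = (−½·δs/s)² + (1·δr/r)² + (−½·δq/q)²
  s term: (-0.5×0.113)² = 0.00319
  r term: (1×0.0756)² = 0.00571
  q term: (-0.5×0.0675)² = 0.00114
Total = 0.0100. Share from s = 0.00319/0.0100 = 0.318.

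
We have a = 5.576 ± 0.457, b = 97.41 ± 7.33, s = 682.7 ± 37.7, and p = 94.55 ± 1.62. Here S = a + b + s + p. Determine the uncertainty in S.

38.4

Absolute uncertainties add in quadrature for a linear combination:
  (δa)² = 0.209;  (δb)² = 53.7;  (δs)² = 1420;  (δp)² = 2.62
δS = √(1480) = 38.4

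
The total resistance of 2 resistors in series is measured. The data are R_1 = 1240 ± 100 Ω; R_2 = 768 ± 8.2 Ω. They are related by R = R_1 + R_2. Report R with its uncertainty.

R is a linear combination, so absolute uncertainties add in quadrature:
  (δR_1)² = 10000;  (δR_2)² = 67.2
δR = √(10100) = 100 Ω
R = 2010 Ω.

2010 ± 100 Ω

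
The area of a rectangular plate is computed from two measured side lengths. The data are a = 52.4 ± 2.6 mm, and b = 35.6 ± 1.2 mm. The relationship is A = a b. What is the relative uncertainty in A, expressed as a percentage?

Relative error in a monomial: (δA/A)² = Σ (nᵢ · δxᵢ/xᵢ)².
  (1·δa/a)² = (1×0.0496)² = 0.00246;  (1·δb/b)² = (1×0.0337)² = 0.00114
δA/A = √(0.00360) = 0.0600

6.00%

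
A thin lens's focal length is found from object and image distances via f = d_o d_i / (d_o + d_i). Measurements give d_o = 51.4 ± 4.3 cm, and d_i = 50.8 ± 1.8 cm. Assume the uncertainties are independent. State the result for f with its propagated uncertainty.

25.5 ± 1.16 cm

∂f/∂d_o = (d_i/(d_o+d_i))² = 0.247;  ∂f/∂d_i = (d_o/(d_o+d_i))² = 0.253
δf = √((∂f/∂d_o · δd_o)² + (∂f/∂d_i · δd_i)²) = √(1.13 + 0.207) = 1.16 cm
f = 25.5 cm.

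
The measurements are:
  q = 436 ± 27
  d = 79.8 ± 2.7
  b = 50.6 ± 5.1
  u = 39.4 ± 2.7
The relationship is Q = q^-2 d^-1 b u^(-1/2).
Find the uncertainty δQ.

8.86e-08

Q is a product of powers, so relative uncertainties combine in quadrature:
  (-2·δq/q)² = (-2×0.0619)² = 0.0153;  (-1·δd/d)² = (-1×0.0338)² = 0.00114;  (1·δb/b)² = (1×0.101)² = 0.0102;  (−½·δu/u)² = (-0.5×0.0685)² = 0.00117
δQ/Q = √(0.0278) = 0.167
Q = 5.31e-07, so δQ = 0.167 × 5.31e-07 = 8.86e-08.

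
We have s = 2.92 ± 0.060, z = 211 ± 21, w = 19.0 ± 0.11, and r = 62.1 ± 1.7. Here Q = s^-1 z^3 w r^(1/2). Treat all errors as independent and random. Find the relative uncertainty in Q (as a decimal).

Q is a product of powers, so relative uncertainties combine in quadrature:
  (-1·δs/s)² = (-1×0.0205)² = 0.000422;  (3·δz/z)² = (3×0.0995)² = 0.0891;  (1·δw/w)² = (1×0.00579)² = 3.35e-05;  (½·δr/r)² = (0.5×0.0274)² = 0.000187
δQ/Q = √(0.0898) = 0.300

0.300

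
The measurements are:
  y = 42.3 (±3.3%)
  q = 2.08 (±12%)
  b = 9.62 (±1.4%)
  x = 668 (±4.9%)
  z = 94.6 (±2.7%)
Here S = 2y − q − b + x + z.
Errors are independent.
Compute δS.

33.0

Absolute uncertainties add in quadrature for a linear combination:
  (2·δy)² = 7.79;  (δq)² = 0.0623;  (δb)² = 0.0181;  (δx)² = 1070;  (δz)² = 6.52
δS = √(1090) = 33.0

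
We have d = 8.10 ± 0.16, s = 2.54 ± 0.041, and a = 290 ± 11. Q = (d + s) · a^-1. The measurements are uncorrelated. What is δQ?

Let u = d + s = 10.6. δu = √(δd² + δs²) = √(0.0256 + 0.00168) = 0.165, so δu/u = 0.0155.
Q is then a monomial in u, a:
δQ/Q = √((δu/u)² + (-1·δa/a)²) = √(0.000241 + 0.00144) = 0.0410
Q = 0.0367, so δQ = 0.0410 × 0.0367 = 0.00150.

0.00150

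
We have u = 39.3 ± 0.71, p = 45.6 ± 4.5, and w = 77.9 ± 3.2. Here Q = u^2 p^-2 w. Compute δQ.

Each factor contributes (exponent × relative error)² to (δQ/Q)²:
  (2·δu/u)² = (2×0.0181)² = 0.00131;  (-2·δp/p)² = (-2×0.0987)² = 0.0390;  (1·δw/w)² = (1×0.0411)² = 0.00169
δQ/Q = √(0.0419) = 0.205
Q = 57.9, so δQ = 0.205 × 57.9 = 11.9.

11.9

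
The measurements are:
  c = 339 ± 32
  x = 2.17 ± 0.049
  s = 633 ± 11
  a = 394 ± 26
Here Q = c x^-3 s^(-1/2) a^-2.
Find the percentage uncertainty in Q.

Products/powers → add relative errors in quadrature, weighted by exponent:
  (1·δc/c)² = (1×0.0944)² = 0.00891;  (-3·δx/x)² = (-3×0.0226)² = 0.00459;  (−½·δs/s)² = (-0.5×0.0174)² = 7.55e-05;  (-2·δa/a)² = (-2×0.0660)² = 0.0174
δQ/Q = √(0.0310) = 0.176

17.6%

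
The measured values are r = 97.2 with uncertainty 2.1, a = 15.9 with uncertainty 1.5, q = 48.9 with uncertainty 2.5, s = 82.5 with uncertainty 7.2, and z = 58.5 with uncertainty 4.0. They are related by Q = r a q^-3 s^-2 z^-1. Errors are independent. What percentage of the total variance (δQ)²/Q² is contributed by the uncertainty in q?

34.6%

(δQ/Q)² = (1·δr/r)² + (1·δa/a)² + (-3·δq/q)² + (-2·δs/s)² + (-1·δz/z)²
  r term: (1×0.0216)² = 0.000467
  a term: (1×0.0943)² = 0.00890
  q term: (-3×0.0511)² = 0.0235
  s term: (-2×0.0873)² = 0.0305
  z term: (-1×0.0684)² = 0.00468
Total = 0.0680. Share from q = 0.0235/0.0680 = 0.346.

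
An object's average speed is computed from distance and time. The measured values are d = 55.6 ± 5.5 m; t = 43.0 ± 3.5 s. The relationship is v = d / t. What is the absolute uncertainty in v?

Products/powers → add relative errors in quadrature, weighted by exponent:
  (1·δd/d)² = (1×0.0989)² = 0.00979;  (-1·δt/t)² = (-1×0.0814)² = 0.00663
δv/v = √(0.0164) = 0.128
v = 1.29 m/s, so δv = 0.128 × 1.29 = 0.166 m/s.

0.166 m/s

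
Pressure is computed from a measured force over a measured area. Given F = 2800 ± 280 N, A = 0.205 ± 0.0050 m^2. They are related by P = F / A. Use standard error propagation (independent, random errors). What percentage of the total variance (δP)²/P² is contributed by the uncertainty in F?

(δP/P)² = (1·δF/F)² + (-1·δA/A)²
  F term: (1×0.100)² = 0.0100
  A term: (-1×0.0244)² = 0.000595
Total = 0.0106. Share from F = 0.0100/0.0106 = 0.944.

94.4%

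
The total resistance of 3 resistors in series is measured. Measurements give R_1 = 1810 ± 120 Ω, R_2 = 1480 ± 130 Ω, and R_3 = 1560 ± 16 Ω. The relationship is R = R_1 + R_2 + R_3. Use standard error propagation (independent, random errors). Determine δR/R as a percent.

For a sum/difference, combine absolute errors in quadrature:
  (δR_1)² = 14400;  (δR_2)² = 16900;  (δR_3)² = 256
δR = √(31600) = 178 Ω
R = 4850 Ω, so δR/R = 178/4850 = 0.0366.

3.66%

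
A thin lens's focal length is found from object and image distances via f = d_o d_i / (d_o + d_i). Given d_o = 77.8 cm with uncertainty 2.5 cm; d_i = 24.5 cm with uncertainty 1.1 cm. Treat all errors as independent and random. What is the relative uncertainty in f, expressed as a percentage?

3.50%

∂f/∂d_o = (d_i/(d_o+d_i))² = 0.0574;  ∂f/∂d_i = (d_o/(d_o+d_i))² = 0.578
δf = √((∂f/∂d_o · δd_o)² + (∂f/∂d_i · δd_i)²) = √(0.0206 + 0.405) = 0.652 cm
f = 18.6 cm, so δf/f = 0.652/18.6 = 0.0350.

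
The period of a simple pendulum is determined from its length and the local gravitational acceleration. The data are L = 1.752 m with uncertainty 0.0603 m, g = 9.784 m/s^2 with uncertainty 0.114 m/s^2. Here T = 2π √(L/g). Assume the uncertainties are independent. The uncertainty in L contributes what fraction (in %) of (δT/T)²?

89.7%

(δT/T)² = (½·δL/L)² + (−½·δg/g)²
  L term: (0.5×0.0344)² = 0.000296
  g term: (-0.5×0.0117)² = 3.39e-05
Total = 0.000330. Share from L = 0.000296/0.000330 = 0.897.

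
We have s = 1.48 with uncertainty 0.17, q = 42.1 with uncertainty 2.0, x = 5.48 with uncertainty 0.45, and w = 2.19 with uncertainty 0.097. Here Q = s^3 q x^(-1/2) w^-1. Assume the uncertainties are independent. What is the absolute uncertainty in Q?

9.40

Q is a product of powers, so relative uncertainties combine in quadrature:
  (3·δs/s)² = (3×0.115)² = 0.119;  (1·δq/q)² = (1×0.0475)² = 0.00226;  (−½·δx/x)² = (-0.5×0.0821)² = 0.00169;  (-1·δw/w)² = (-1×0.0443)² = 0.00196
δQ/Q = √(0.125) = 0.353
Q = 26.6, so δQ = 0.353 × 26.6 = 9.40.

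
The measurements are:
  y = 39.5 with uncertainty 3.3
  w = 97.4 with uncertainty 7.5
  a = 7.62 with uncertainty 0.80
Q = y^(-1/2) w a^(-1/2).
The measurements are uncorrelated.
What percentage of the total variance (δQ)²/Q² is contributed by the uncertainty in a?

(δQ/Q)² = (−½·δy/y)² + (1·δw/w)² + (−½·δa/a)²
  y term: (-0.5×0.0835)² = 0.00174
  w term: (1×0.0770)² = 0.00593
  a term: (-0.5×0.105)² = 0.00276
Total = 0.0104. Share from a = 0.00276/0.0104 = 0.264.

26.4%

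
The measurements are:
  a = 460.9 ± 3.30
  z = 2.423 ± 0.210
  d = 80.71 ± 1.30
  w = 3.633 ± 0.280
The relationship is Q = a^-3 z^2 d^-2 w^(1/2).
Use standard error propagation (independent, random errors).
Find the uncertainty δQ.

Products/powers → add relative errors in quadrature, weighted by exponent:
  (-3·δa/a)² = (-3×0.00716)² = 0.000461;  (2·δz/z)² = (2×0.0867)² = 0.0300;  (-2·δd/d)² = (-2×0.0161)² = 0.00104;  (½·δw/w)² = (0.5×0.0771)² = 0.00148
δQ/Q = √(0.0330) = 0.182
Q = 1.755e-11, so δQ = 0.182 × 1.755e-11 = 3.19e-12.

3.19e-12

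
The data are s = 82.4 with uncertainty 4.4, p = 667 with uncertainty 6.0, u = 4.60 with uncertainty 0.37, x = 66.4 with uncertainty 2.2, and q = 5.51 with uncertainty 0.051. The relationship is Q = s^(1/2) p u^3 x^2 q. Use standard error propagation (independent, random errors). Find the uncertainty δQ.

Since Q is a product/quotient, work with relative uncertainties:
  (½·δs/s)² = (0.5×0.0534)² = 0.000713;  (1·δp/p)² = (1×0.00900)² = 8.09e-05;  (3·δu/u)² = (3×0.0804)² = 0.0582;  (2·δx/x)² = (2×0.0331)² = 0.00439;  (1·δq/q)² = (1×0.00926)² = 8.57e-05
δQ/Q = √(0.0635) = 0.252
Q = 1.43e+10, so δQ = 0.252 × 1.43e+10 = 3.61e+09.

3.61e+09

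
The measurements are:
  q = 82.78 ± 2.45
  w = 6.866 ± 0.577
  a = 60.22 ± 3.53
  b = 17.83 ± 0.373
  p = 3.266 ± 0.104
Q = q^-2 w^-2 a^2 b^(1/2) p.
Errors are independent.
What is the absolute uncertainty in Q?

Q is a product of powers, so relative uncertainties combine in quadrature:
  (-2·δq/q)² = (-2×0.0296)² = 0.00350;  (-2·δw/w)² = (-2×0.0840)² = 0.0282;  (2·δa/a)² = (2×0.0586)² = 0.0137;  (½·δb/b)² = (0.5×0.0209)² = 0.000109;  (1·δp/p)² = (1×0.0318)² = 0.00101
δQ/Q = √(0.0466) = 0.216
Q = 0.1548, so δQ = 0.216 × 0.1548 = 0.0334.

0.0334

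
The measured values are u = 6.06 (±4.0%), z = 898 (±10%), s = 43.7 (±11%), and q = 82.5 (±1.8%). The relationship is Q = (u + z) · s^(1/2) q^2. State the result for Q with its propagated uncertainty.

Let w = u + z = 904. δw = √(δu² + δz²) = √(0.0588 + 8060) = 89.8, so δw/w = 0.0993.
Q is then a monomial in w, s, q:
δQ/Q = √((δw/w)² + (½·δs/s)² + (2·δq/q)²) = √(0.00987 + 0.00302 + 0.00130) = 0.119
Q = 4.07e+07, so δQ = 0.119 × 4.07e+07 = 4.85e+06.

(4.07 ± 0.485) × 10^7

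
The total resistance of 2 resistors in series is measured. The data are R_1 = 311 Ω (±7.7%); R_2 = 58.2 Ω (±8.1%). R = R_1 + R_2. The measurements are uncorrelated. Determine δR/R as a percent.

6.61%

Each term contributes (cᵢ δxᵢ)² to (δR)²:
  (δR_1)² = 573;  (δR_2)² = 22.2
δR = √(596) = 24.4 Ω
R = 369 Ω, so δR/R = 24.4/369 = 0.0661.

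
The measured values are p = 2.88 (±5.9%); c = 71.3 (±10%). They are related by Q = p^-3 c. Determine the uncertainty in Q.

0.607

Products/powers → add relative errors in quadrature, weighted by exponent:
  (-3·δp/p)² = (-3×0.0590)² = 0.0313;  (1·δc/c)² = (1×0.100)² = 0.0100
δQ/Q = √(0.0413) = 0.203
Q = 2.98, so δQ = 0.203 × 2.98 = 0.607.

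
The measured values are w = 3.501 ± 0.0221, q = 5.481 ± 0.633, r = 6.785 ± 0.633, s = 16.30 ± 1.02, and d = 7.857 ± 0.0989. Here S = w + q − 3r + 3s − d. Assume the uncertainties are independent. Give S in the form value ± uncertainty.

29.67 ± 3.66

S is a linear combination, so absolute uncertainties add in quadrature:
  (δw)² = 0.000488;  (δq)² = 0.401;  (3·δr)² = 3.61;  (3·δs)² = 9.36;  (δd)² = 0.00978
δS = √(13.4) = 3.66
S = 29.67.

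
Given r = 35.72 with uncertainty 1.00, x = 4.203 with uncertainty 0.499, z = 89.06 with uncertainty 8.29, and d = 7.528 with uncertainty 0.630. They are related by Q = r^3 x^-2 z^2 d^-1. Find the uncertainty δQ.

Products/powers → add relative errors in quadrature, weighted by exponent:
  (3·δr/r)² = (3×0.0280)² = 0.00705;  (-2·δx/x)² = (-2×0.119)² = 0.0564;  (2·δz/z)² = (2×0.0931)² = 0.0347;  (-1·δd/d)² = (-1×0.0837)² = 0.00700
δQ/Q = √(0.105) = 0.324
Q = 2.718e+06, so δQ = 0.324 × 2.718e+06 = 8.81e+05.

8.81e+05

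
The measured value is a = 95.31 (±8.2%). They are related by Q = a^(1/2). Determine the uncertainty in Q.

Q ∝ a^(1/2), so δQ/Q = |½| · δa/a = 0.5 × 0.0820 = 0.0410.
Q = 9.763, so δQ = 0.0410 × 9.763 = 0.400.

0.400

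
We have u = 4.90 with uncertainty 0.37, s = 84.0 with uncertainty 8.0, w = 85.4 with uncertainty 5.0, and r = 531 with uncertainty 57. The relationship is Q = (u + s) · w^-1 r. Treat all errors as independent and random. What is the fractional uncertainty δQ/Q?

Let h = u + s = 88.9. δh = √(δu² + δs²) = √(0.137 + 64.0) = 8.01, so δh/h = 0.0901.
Q is then a monomial in h, w, r:
δQ/Q = √((δh/h)² + (-1·δw/w)² + (1·δr/r)²) = √(0.00812 + 0.00343 + 0.0115) = 0.152

0.152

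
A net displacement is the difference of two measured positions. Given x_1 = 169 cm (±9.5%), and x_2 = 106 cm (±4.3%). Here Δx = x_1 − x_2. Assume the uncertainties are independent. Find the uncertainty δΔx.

16.7 cm

Sums and differences: (δΔx)² = Σ (cᵢ δxᵢ)².
  (δx_1)² = 258;  (δx_2)² = 20.8
δΔx = √(279) = 16.7 cm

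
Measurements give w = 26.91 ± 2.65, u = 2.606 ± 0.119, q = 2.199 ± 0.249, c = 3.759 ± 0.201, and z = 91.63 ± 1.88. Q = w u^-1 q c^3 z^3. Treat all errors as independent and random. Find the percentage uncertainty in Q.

Since Q is a product/quotient, work with relative uncertainties:
  (1·δw/w)² = (1×0.0985)² = 0.00970;  (-1·δu/u)² = (-1×0.0457)² = 0.00209;  (1·δq/q)² = (1×0.113)² = 0.0128;  (3·δc/c)² = (3×0.0535)² = 0.0257;  (3·δz/z)² = (3×0.0205)² = 0.00379
δQ/Q = √(0.0541) = 0.233

23.3%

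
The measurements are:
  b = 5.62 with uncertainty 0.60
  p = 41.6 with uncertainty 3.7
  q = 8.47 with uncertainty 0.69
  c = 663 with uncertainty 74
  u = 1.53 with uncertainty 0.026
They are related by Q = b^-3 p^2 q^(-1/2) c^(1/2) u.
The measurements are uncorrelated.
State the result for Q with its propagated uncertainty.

Relative error in a monomial: (δQ/Q)² = Σ (nᵢ · δxᵢ/xᵢ)².
  (-3·δb/b)² = (-3×0.107)² = 0.103;  (2·δp/p)² = (2×0.0889)² = 0.0316;  (−½·δq/q)² = (-0.5×0.0815)² = 0.00166;  (½·δc/c)² = (0.5×0.112)² = 0.00311;  (1·δu/u)² = (1×0.0170)² = 0.000289
δQ/Q = √(0.139) = 0.373
Q = 132, so δQ = 0.373 × 132 = 49.3.

132 ± 49.3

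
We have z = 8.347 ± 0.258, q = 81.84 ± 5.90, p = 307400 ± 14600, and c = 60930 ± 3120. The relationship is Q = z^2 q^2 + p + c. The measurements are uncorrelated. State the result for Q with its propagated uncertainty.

835000 ± 74700

Let w = z^2·q^2 = 466700. δw/w = √((2·δz/z)² + (2·δq/q)²) = √(0.00382 + 0.0208) = 0.157, so δw = 73200.
Q = w + p + c: δQ = √(δw² + δp² + δc²) = √(5.36e+09 + 2.13e+08 + 9.73e+06) = 74700
Q = 835000.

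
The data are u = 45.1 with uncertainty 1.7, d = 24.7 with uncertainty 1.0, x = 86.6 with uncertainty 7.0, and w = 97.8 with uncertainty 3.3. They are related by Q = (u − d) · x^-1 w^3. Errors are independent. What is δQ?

35600

Let h = u − d = 20.4. δh = √(δu² + δd²) = √(2.89 + 1.00) = 1.97, so δh/h = 0.0967.
Q is then a monomial in h, x, w:
δQ/Q = √((δh/h)² + (-1·δx/x)² + (3·δw/w)²) = √(0.00935 + 0.00653 + 0.0102) = 0.162
Q = 2.2e+05, so δQ = 0.162 × 2.2e+05 = 35600.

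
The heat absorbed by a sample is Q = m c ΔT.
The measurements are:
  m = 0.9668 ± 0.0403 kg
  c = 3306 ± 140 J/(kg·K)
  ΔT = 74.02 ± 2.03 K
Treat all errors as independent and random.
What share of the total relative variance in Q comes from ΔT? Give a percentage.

(δQ/Q)² = (1·δm/m)² + (1·δc/c)² + (1·δΔT/ΔT)²
  m term: (1×0.0417)² = 0.00174
  c term: (1×0.0423)² = 0.00179
  ΔT term: (1×0.0274)² = 0.000752
Total = 0.00428. Share from ΔT = 0.000752/0.00428 = 0.176.

17.6%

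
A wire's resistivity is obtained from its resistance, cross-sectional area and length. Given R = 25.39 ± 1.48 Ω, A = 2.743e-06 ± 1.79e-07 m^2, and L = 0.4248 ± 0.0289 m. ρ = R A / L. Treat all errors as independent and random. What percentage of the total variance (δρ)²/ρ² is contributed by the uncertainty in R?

(δρ/ρ)² = (1·δR/R)² + (1·δA/A)² + (-1·δL/L)²
  R term: (1×0.0583)² = 0.00340
  A term: (1×0.0653)² = 0.00426
  L term: (-1×0.0680)² = 0.00463
Total = 0.0123. Share from R = 0.00340/0.0123 = 0.277.

27.7%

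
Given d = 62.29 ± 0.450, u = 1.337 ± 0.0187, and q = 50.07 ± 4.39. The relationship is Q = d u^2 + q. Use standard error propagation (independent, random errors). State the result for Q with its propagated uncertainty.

Let p = d·u^2 = 111.3. δp/p = √((1·δd/d)² + (2·δu/u)²) = √(5.22e-05 + 0.000782) = 0.0289, so δp = 3.22.
Q = p + q: δQ = √(δp² + δq²) = √(10.3 + 19.3) = 5.44
Q = 161.4.

161.4 ± 5.44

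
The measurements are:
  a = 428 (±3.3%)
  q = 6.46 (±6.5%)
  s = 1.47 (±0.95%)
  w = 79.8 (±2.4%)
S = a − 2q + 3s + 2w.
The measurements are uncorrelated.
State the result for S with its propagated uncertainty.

579 ± 14.7

Sums and differences: (δS)² = Σ (cᵢ δxᵢ)².
  (δa)² = 199;  (2·δq)² = 0.705;  (3·δs)² = 0.00176;  (2·δw)² = 14.7
δS = √(215) = 14.7
S = 579.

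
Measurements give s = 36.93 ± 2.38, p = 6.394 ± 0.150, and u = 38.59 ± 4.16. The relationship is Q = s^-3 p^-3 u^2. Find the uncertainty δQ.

For a monomial Q ∝ s^-3, p^-3, u^2, fractional errors add in quadrature:
  (-3·δs/s)² = (-3×0.0644)² = 0.0374;  (-3·δp/p)² = (-3×0.0235)² = 0.00495;  (2·δu/u)² = (2×0.108)² = 0.0465
δQ/Q = √(0.0888) = 0.298
Q = 0.0001131, so δQ = 0.298 × 0.0001131 = 3.37e-05.

3.37e-05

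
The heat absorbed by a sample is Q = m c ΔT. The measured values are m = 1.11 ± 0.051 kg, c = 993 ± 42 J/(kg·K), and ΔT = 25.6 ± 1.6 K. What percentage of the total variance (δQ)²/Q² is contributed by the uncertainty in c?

22.9%

(δQ/Q)² = (1·δm/m)² + (1·δc/c)² + (1·δΔT/ΔT)²
  m term: (1×0.0459)² = 0.00211
  c term: (1×0.0423)² = 0.00179
  ΔT term: (1×0.0625)² = 0.00391
Total = 0.00781. Share from c = 0.00179/0.00781 = 0.229.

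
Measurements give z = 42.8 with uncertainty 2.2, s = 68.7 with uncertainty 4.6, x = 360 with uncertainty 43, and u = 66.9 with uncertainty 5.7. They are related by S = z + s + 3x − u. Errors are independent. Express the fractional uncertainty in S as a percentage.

11.5%

S is a linear combination, so absolute uncertainties add in quadrature:
  (δz)² = 4.84;  (δs)² = 21.2;  (3·δx)² = 16600;  (δu)² = 32.5
δS = √(16700) = 129
S = 1120, so δS/S = 129/1120 = 0.115.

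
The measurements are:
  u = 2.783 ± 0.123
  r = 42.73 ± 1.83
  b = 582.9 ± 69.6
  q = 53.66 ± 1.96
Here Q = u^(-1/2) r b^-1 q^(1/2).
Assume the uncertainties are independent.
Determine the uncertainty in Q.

Relative error in a monomial: (δQ/Q)² = Σ (nᵢ · δxᵢ/xᵢ)².
  (−½·δu/u)² = (-0.5×0.0442)² = 0.000488;  (1·δr/r)² = (1×0.0428)² = 0.00183;  (-1·δb/b)² = (-1×0.119)² = 0.0143;  (½·δq/q)² = (0.5×0.0365)² = 0.000334
δQ/Q = √(0.0169) = 0.130
Q = 0.3219, so δQ = 0.130 × 0.3219 = 0.0419.

0.0419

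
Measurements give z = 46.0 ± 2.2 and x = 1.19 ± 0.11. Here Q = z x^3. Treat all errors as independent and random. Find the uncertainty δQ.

21.8

Relative error in a monomial: (δQ/Q)² = Σ (nᵢ · δxᵢ/xᵢ)².
  (1·δz/z)² = (1×0.0478)² = 0.00229;  (3·δx/x)² = (3×0.0924)² = 0.0769
δQ/Q = √(0.0792) = 0.281
Q = 77.5, so δQ = 0.281 × 77.5 = 21.8.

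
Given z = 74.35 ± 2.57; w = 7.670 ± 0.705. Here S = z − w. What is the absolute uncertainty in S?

Sums and differences: (δS)² = Σ (cᵢ δxᵢ)².
  (δz)² = 6.60;  (δw)² = 0.497
δS = √(7.10) = 2.66

2.66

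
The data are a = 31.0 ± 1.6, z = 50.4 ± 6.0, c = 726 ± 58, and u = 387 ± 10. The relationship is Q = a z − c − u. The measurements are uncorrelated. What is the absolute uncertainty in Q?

211

Let p = a·z = 1560. δp/p = √((1·δa/a)² + (1·δz/z)²) = √(0.00266 + 0.0142) = 0.130, so δp = 203.
Q = p − c − u: δQ = √(δp² + δc² + δu²) = √(41100 + 3360 + 100) = 211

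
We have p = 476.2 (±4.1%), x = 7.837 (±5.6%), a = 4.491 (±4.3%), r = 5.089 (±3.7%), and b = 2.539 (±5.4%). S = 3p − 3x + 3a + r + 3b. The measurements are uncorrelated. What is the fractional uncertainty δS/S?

For a sum/difference, combine absolute errors in quadrature:
  (3·δp)² = 3430;  (3·δx)² = 1.73;  (3·δa)² = 0.336;  (δr)² = 0.0355;  (3·δb)² = 0.169
δS = √(3430) = 58.6
S = 1431, so δS/S = 58.6/1431 = 0.0409.

0.0409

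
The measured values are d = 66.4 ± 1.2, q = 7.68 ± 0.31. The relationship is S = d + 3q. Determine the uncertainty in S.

S is a linear combination, so absolute uncertainties add in quadrature:
  (δd)² = 1.44;  (3·δq)² = 0.865
δS = √(2.30) = 1.52

1.52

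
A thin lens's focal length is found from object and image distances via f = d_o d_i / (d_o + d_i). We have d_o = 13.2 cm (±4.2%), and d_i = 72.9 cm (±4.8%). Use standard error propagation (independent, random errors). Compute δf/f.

∂f/∂d_o = (d_i/(d_o+d_i))² = 0.717;  ∂f/∂d_i = (d_o/(d_o+d_i))² = 0.0235
δf = √((∂f/∂d_o · δd_o)² + (∂f/∂d_i · δd_i)²) = √(0.158 + 0.00676) = 0.406 cm
f = 11.2 cm, so δf/f = 0.406/11.2 = 0.0363.

0.0363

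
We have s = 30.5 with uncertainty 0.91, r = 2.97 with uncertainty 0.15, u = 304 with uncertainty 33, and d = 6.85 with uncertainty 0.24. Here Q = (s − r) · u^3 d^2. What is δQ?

1.22e+10

Let w = s − r = 27.5. δw = √(δs² + δr²) = √(0.828 + 0.0225) = 0.922, so δw/w = 0.0335.
Q is then a monomial in w, u, d:
δQ/Q = √((δw/w)² + (3·δu/u)² + (2·δd/d)²) = √(0.00112 + 0.106 + 0.00491) = 0.335
Q = 3.63e+10, so δQ = 0.335 × 3.63e+10 = 1.22e+10.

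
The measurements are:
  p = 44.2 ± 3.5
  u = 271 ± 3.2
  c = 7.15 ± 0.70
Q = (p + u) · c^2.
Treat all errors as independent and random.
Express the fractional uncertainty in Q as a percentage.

19.6%

Let w = p + u = 315. δw = √(δp² + δu²) = √(12.2 + 10.2) = 4.74, so δw/w = 0.0150.
Q is then a monomial in w, c:
δQ/Q = √((δw/w)² + (2·δc/c)²) = √(0.000226 + 0.0383) = 0.196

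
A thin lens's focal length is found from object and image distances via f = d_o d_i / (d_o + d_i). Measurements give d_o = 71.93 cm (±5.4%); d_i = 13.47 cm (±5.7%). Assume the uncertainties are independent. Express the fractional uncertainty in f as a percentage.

4.88%

∂f/∂d_o = (d_i/(d_o+d_i))² = 0.0249;  ∂f/∂d_i = (d_o/(d_o+d_i))² = 0.709
δf = √((∂f/∂d_o · δd_o)² + (∂f/∂d_i · δd_i)²) = √(0.00934 + 0.297) = 0.553 cm
f = 11.35 cm, so δf/f = 0.553/11.35 = 0.0488.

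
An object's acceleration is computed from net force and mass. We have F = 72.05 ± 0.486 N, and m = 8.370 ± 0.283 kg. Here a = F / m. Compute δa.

0.297 m/s^2

Since a is a product/quotient, work with relative uncertainties:
  (1·δF/F)² = (1×0.00675)² = 4.55e-05;  (-1·δm/m)² = (-1×0.0338)² = 0.00114
δa/a = √(0.00119) = 0.0345
a = 8.608 m/s^2, so δa = 0.0345 × 8.608 = 0.297 m/s^2.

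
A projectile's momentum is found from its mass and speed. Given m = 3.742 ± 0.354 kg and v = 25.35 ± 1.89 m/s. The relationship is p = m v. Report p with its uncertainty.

94.86 ± 11.4 kg·m/s

Relative error in a monomial: (δp/p)² = Σ (nᵢ · δxᵢ/xᵢ)².
  (1·δm/m)² = (1×0.0946)² = 0.00895;  (1·δv/v)² = (1×0.0746)² = 0.00556
δp/p = √(0.0145) = 0.120
p = 94.86 kg·m/s, so δp = 0.120 × 94.86 = 11.4 kg·m/s.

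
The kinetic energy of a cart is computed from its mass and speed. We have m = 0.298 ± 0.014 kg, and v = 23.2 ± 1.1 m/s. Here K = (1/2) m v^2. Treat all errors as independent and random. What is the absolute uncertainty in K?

8.49 J

K is a product of powers, so relative uncertainties combine in quadrature:
  (1·δm/m)² = (1×0.0470)² = 0.00221;  (2·δv/v)² = (2×0.0474)² = 0.00899
δK/K = √(0.0112) = 0.106
K = 80.2 J, so δK = 0.106 × 80.2 = 8.49 J.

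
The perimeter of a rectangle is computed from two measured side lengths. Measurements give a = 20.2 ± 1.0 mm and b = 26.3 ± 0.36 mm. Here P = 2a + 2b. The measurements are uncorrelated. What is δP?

2.13 mm

Sums and differences: (δP)² = Σ (cᵢ δxᵢ)².
  (2·δa)² = 4.00;  (2·δb)² = 0.518
δP = √(4.52) = 2.13 mm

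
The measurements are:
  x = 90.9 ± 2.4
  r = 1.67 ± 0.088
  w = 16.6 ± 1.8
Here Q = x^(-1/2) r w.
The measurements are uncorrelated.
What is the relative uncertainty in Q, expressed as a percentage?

12.1%

Since Q is a product/quotient, work with relative uncertainties:
  (−½·δx/x)² = (-0.5×0.0264)² = 0.000174;  (1·δr/r)² = (1×0.0527)² = 0.00278;  (1·δw/w)² = (1×0.108)² = 0.0118
δQ/Q = √(0.0147) = 0.121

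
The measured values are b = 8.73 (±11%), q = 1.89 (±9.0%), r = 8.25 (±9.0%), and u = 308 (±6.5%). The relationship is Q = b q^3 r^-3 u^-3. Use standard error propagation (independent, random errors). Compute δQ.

1.59e-09

Since Q is a product/quotient, work with relative uncertainties:
  (1·δb/b)² = (1×0.110)² = 0.0121;  (3·δq/q)² = (3×0.0900)² = 0.0729;  (-3·δr/r)² = (-3×0.0900)² = 0.0729;  (-3·δu/u)² = (-3×0.0650)² = 0.0380
δQ/Q = √(0.196) = 0.443
Q = 3.59e-09, so δQ = 0.443 × 3.59e-09 = 1.59e-09.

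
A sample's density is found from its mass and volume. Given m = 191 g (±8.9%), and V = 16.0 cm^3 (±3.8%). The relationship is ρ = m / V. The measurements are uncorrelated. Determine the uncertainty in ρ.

1.16 g/cm^3

Since ρ is a product/quotient, work with relative uncertainties:
  (1·δm/m)² = (1×0.0890)² = 0.00792;  (-1·δV/V)² = (-1×0.0380)² = 0.00144
δρ/ρ = √(0.00937) = 0.0968
ρ = 11.9 g/cm^3, so δρ = 0.0968 × 11.9 = 1.16 g/cm^3.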